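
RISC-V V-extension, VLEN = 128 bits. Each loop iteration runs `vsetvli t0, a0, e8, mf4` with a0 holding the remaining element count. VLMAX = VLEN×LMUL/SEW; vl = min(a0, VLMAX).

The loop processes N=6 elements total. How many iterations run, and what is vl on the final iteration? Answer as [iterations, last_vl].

lanes per group: 128·1/4/8 = 4
iterations = ceil(6/4) = 2; final-pass vl = 2

[iterations, last_vl] = [2, 2]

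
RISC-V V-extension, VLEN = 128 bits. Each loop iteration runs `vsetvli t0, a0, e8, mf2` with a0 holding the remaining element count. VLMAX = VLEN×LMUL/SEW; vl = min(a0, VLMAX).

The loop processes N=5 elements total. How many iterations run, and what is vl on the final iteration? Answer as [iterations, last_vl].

VLMAX = (128 × 1/2) / 8 = 8 lanes
iterations = ceil(5/8) = 1; final-pass vl = 5

[iterations, last_vl] = [1, 5]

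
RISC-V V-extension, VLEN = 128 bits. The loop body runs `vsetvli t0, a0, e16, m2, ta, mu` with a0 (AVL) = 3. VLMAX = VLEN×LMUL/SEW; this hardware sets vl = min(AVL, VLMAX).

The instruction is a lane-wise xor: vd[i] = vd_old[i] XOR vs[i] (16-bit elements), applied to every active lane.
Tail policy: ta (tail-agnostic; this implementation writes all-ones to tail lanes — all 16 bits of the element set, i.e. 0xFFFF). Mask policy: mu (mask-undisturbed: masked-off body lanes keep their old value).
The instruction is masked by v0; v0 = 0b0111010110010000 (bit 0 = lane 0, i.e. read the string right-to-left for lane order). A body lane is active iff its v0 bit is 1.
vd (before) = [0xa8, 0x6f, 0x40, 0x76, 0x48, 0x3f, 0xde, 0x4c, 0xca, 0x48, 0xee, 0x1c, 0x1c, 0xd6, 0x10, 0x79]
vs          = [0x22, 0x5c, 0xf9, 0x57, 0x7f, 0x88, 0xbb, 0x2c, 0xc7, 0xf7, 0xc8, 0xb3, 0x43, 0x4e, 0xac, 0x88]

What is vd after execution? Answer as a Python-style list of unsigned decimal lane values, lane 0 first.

VLMAX = VLEN×LMUL/SEW = 128×2/16 = 16
vl = min(AVL, VLMAX) = min(3, 16) = 3
[0] mask-off/keep = 0xa8
[1] mask-off/keep = 0x6f
[2] mask-off/keep = 0x40
[3] tail/ones = 0xffff
[4] tail/ones = 0xffff
[5] tail/ones = 0xffff
[6] tail/ones = 0xffff
[7] tail/ones = 0xffff
[8] tail/ones = 0xffff
[9] tail/ones = 0xffff
[10] tail/ones = 0xffff
[11] tail/ones = 0xffff
[12] tail/ones = 0xffff
[13] tail/ones = 0xffff
[14] tail/ones = 0xffff
[15] tail/ones = 0xffff

vd = [168, 111, 64, 65535, 65535, 65535, 65535, 65535, 65535, 65535, 65535, 65535, 65535, 65535, 65535, 65535]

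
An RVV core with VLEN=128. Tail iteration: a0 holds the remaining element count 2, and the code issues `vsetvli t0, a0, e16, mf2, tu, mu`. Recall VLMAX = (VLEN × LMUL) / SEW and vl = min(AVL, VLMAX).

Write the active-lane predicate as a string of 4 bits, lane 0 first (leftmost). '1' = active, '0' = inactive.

predicate = 1100

VLMAX = (128 × 1/2) / 16 = 4 lanes
vl = min(AVL, VLMAX) = min(2, 4) = 2
bits (lane 0 leftmost): 1100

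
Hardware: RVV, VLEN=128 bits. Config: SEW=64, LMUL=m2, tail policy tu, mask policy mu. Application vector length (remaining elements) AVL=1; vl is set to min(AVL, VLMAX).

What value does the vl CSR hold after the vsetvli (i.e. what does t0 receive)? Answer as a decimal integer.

VLMAX = VLEN×LMUL/SEW = 128×2/64 = 4
vl = min(AVL, VLMAX) = min(1, 4) = 1

vl = 1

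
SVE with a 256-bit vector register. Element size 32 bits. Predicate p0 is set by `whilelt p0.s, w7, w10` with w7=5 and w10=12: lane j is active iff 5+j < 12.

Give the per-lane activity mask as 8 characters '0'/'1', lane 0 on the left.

lane count: 256 div 32 = 8
active while 5+j < 12, i.e. j ∈ [0,7) capped at 8 ⇒ 7
bits (lane 0 leftmost): 11111110

predicate = 11111110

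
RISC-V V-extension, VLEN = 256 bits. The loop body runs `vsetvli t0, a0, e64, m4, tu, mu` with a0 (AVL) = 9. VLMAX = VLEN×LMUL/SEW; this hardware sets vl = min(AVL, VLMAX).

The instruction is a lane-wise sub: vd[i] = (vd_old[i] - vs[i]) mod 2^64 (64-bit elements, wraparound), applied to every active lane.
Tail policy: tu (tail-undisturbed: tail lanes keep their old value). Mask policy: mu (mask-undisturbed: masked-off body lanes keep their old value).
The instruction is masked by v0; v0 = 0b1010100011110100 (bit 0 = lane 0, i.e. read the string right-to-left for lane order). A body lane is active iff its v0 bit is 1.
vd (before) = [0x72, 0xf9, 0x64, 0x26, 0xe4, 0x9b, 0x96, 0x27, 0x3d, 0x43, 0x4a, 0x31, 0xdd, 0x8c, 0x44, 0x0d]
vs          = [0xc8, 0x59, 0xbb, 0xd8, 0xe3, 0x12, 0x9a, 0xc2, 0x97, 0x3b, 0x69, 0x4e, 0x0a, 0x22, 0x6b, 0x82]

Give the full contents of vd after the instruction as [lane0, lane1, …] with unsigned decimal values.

lanes per group: 256·4/64 = 16
vl = min(AVL, VLMAX) = min(9, 16) = 9
lane  0: mask-off/keep ⇒ 0x72
lane  1: mask-off/keep ⇒ 0xf9
lane  2: sub(0x64,0xbb) ⇒ 0xffffffffffffffa9
lane  3: mask-off/keep ⇒ 0x26
lane  4: sub(0xe4,0xe3) ⇒ 0x01
lane  5: sub(0x9b,0x12) ⇒ 0x89
lane  6: sub(0x96,0x9a) ⇒ 0xfffffffffffffffc
lane  7: sub(0x27,0xc2) ⇒ 0xffffffffffffff65
lane  8: mask-off/keep ⇒ 0x3d
lane  9: tail/keep ⇒ 0x43
lane 10: tail/keep ⇒ 0x4a
lane 11: tail/keep ⇒ 0x31
lane 12: tail/keep ⇒ 0xdd
lane 13: tail/keep ⇒ 0x8c
lane 14: tail/keep ⇒ 0x44
lane 15: tail/keep ⇒ 0x0d

vd = [114, 249, 18446744073709551529, 38, 1, 137, 18446744073709551612, 18446744073709551461, 61, 67, 74, 49, 221, 140, 68, 13]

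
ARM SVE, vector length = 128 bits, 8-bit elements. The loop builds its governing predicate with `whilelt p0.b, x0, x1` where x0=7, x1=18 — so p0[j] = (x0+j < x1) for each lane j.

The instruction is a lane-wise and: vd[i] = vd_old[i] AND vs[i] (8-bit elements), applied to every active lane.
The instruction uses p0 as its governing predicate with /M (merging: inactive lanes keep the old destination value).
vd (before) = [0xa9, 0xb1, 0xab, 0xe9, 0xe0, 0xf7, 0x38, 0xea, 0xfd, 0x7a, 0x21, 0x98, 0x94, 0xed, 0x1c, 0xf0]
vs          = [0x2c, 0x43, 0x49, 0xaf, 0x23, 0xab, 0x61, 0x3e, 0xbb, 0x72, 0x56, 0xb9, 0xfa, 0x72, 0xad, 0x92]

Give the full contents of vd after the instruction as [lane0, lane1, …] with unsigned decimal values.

vd = [40, 1, 9, 169, 32, 163, 32, 42, 185, 114, 0, 152, 148, 237, 28, 240]

128-bit reg / 8-bit elem → 16 lanes
p0[j] = (7+j < 18); true for j=0..10 → 11 lanes set
  i=0: and(0xa9,0x2c) → 40
  i=1: and(0xb1,0x43) → 1
  i=2: and(0xab,0x49) → 9
  i=3: and(0xe9,0xaf) → 169
  i=4: and(0xe0,0x23) → 32
  i=5: and(0xf7,0xab) → 163
  i=6: and(0x38,0x61) → 32
  i=7: and(0xea,0x3e) → 42
  i=8: and(0xfd,0xbb) → 185
  i=9: and(0x7a,0x72) → 114
  i=10: and(0x21,0x56) → 0
  i=11: tail/keep → 152
  i=12: tail/keep → 148
  i=13: tail/keep → 237
  i=14: tail/keep → 28
  i=15: tail/keep → 240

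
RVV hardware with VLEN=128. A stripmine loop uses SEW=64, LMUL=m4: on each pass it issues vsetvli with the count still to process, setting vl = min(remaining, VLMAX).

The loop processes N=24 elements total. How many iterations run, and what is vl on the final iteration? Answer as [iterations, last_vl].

VLMAX = (128 × 4) / 64 = 8 lanes
N=24: ⌈24/8⌉ = 3 iters; last vl = 24 − 2×8 = 8

[iterations, last_vl] = [3, 8]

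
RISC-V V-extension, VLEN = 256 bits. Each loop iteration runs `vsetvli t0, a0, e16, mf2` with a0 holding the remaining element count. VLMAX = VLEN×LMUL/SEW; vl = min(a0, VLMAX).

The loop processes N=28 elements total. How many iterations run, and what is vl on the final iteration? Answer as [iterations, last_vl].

[iterations, last_vl] = [4, 4]

VLMAX = (256 × 1/2) / 16 = 8 lanes
N=28: ⌈28/8⌉ = 4 iters; last vl = 28 − 3×8 = 4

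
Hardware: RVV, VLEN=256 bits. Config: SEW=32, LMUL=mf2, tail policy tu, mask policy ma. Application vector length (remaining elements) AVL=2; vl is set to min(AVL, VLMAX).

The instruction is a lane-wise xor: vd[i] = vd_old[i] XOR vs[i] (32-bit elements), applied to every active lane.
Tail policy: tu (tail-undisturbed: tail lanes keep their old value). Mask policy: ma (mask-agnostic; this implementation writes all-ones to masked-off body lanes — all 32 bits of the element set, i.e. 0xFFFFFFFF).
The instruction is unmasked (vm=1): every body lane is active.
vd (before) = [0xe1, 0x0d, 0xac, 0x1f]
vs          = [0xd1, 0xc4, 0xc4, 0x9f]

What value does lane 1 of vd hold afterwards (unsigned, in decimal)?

vd[1] = 201

VLMAX = VLEN×LMUL/SEW = 256×1/2/32 = 4
vl = min(AVL, VLMAX) = min(2, 4) = 2
[0] xor(0xe1,0xd1) = 0x30
[1] xor(0x0d,0xc4) = 0xc9
[2] tail/keep = 0xac
[3] tail/keep = 0x1f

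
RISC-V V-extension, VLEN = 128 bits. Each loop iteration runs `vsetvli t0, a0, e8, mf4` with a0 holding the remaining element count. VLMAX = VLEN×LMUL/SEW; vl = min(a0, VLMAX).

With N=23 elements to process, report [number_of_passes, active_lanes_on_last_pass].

[iterations, last_vl] = [6, 3]

lanes per group: 128·1/4/8 = 4
iterations = ceil(23/4) = 6; final-pass vl = 3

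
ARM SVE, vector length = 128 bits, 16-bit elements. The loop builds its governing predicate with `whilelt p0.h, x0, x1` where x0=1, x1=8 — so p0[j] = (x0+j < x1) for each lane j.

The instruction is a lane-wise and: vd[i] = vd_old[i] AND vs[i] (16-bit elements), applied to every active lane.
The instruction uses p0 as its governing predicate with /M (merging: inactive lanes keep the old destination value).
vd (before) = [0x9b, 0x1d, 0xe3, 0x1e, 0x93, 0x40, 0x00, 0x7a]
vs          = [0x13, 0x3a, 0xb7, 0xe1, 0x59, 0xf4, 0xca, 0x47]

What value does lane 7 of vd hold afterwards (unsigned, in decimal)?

lane count: 128 div 16 = 8
active while 1+j < 8, i.e. j ∈ [0,7) capped at 8 ⇒ 7
lane  0: and(0x9b,0x13) ⇒ 0x13
lane  1: and(0x1d,0x3a) ⇒ 0x18
lane  2: and(0xe3,0xb7) ⇒ 0xa3
lane  3: and(0x1e,0xe1) ⇒ 0x00
lane  4: and(0x93,0x59) ⇒ 0x11
lane  5: and(0x40,0xf4) ⇒ 0x40
lane  6: and(0x00,0xca) ⇒ 0x00
lane  7: tail/keep ⇒ 0x7a

vd[7] = 122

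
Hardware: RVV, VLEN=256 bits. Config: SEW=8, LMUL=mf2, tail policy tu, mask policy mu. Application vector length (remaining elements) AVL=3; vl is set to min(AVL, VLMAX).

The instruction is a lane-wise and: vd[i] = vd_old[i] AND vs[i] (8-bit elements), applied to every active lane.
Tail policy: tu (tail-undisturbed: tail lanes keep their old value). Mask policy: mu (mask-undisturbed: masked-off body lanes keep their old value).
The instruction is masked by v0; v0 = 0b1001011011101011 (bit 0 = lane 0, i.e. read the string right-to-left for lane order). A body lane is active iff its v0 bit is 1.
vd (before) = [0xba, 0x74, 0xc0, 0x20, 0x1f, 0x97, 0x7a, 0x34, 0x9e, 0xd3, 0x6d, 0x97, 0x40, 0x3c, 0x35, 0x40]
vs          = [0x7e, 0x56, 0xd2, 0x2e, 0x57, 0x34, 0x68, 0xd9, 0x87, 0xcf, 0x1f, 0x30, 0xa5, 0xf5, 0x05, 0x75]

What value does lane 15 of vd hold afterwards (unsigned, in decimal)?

vd[15] = 64

VLMAX = VLEN×LMUL/SEW = 256×1/2/8 = 16
vl = min(AVL, VLMAX) = min(3, 16) = 3
lane  0: and(0xba,0x7e) ⇒ 0x3a
lane  1: and(0x74,0x56) ⇒ 0x54
lane  2: mask-off/keep ⇒ 0xc0
lane  3: tail/keep ⇒ 0x20
lane  4: tail/keep ⇒ 0x1f
lane  5: tail/keep ⇒ 0x97
lane  6: tail/keep ⇒ 0x7a
lane  7: tail/keep ⇒ 0x34
lane  8: tail/keep ⇒ 0x9e
lane  9: tail/keep ⇒ 0xd3
lane 10: tail/keep ⇒ 0x6d
lane 11: tail/keep ⇒ 0x97
lane 12: tail/keep ⇒ 0x40
lane 13: tail/keep ⇒ 0x3c
lane 14: tail/keep ⇒ 0x35
lane 15: tail/keep ⇒ 0x40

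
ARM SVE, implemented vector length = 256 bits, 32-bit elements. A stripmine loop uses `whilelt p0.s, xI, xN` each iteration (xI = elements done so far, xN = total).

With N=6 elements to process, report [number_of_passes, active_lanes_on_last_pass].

register lanes = 256/32 = 8
6 elements at 8/iter → 1 passes, remainder 6 on the last

[iterations, last_vl] = [1, 6]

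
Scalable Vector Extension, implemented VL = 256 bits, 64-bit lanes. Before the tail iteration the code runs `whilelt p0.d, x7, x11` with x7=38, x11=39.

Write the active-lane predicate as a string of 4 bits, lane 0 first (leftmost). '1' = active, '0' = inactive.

register lanes = 256/64 = 4
active while 38+j < 39, i.e. j ∈ [0,1) capped at 4 ⇒ 1
bits (lane 0 leftmost): 1000

predicate = 1000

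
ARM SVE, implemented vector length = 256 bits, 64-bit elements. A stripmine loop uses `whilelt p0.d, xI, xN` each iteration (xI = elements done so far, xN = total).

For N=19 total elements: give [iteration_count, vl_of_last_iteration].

lane count: 256 div 64 = 4
N=19: ⌈19/4⌉ = 5 iters; last vl = 19 − 4×4 = 3

[iterations, last_vl] = [5, 3]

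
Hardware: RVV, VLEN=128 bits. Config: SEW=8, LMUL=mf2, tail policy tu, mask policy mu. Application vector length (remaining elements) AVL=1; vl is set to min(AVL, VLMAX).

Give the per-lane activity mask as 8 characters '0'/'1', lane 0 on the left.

predicate = 10000000

VLMAX = (128 × 1/2) / 8 = 8 lanes
AVL=1 ≤ VLMAX=8, so vl = 1
bits (lane 0 leftmost): 10000000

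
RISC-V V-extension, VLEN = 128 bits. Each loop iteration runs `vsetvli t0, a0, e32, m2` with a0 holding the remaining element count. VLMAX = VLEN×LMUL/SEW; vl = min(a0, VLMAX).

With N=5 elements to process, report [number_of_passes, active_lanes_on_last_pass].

VLMAX = VLEN×LMUL/SEW = 128×2/32 = 8
N=5: ⌈5/8⌉ = 1 iters; last vl = 5 − 0×8 = 5

[iterations, last_vl] = [1, 5]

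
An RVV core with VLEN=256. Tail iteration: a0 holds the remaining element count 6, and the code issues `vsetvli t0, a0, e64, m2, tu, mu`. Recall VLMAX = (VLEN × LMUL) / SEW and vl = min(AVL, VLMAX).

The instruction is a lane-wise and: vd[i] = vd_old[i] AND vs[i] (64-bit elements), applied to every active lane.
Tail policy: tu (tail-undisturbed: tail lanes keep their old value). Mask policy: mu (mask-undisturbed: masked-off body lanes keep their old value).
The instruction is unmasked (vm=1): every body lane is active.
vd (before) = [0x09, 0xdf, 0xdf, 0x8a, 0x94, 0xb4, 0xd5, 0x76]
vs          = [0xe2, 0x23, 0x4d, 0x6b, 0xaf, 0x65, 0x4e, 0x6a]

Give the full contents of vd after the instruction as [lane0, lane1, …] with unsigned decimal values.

VLMAX = VLEN×LMUL/SEW = 256×2/64 = 8
AVL=6 ≤ VLMAX=8, so vl = 6
lane  0: and(0x09,0xe2) ⇒ 0x00
lane  1: and(0xdf,0x23) ⇒ 0x03
lane  2: and(0xdf,0x4d) ⇒ 0x4d
lane  3: and(0x8a,0x6b) ⇒ 0x0a
lane  4: and(0x94,0xaf) ⇒ 0x84
lane  5: and(0xb4,0x65) ⇒ 0x24
lane  6: tail/keep ⇒ 0xd5
lane  7: tail/keep ⇒ 0x76

vd = [0, 3, 77, 10, 132, 36, 213, 118]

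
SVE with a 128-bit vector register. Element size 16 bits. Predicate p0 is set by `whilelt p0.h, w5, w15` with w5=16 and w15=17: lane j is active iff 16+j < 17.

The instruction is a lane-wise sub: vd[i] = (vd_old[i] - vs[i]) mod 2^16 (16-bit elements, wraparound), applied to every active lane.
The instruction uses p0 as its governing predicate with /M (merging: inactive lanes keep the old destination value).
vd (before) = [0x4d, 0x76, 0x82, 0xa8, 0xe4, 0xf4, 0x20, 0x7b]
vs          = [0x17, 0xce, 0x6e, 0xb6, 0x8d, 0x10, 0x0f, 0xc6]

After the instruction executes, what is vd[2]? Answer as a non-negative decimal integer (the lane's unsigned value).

128-bit reg / 16-bit elem → 8 lanes
active while 16+j < 17, i.e. j ∈ [0,1) capped at 8 ⇒ 1
[0] sub(0x4d,0x17) = 0x36
[1] tail/keep = 0x76
[2] tail/keep = 0x82
[3] tail/keep = 0xa8
[4] tail/keep = 0xe4
[5] tail/keep = 0xf4
[6] tail/keep = 0x20
[7] tail/keep = 0x7b

vd[2] = 130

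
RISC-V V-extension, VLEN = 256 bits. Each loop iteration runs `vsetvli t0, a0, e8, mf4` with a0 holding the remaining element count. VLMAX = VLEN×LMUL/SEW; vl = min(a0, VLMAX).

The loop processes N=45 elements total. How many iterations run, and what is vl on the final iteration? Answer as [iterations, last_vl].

lanes per group: 256·1/4/8 = 8
iterations = ceil(45/8) = 6; final-pass vl = 5

[iterations, last_vl] = [6, 5]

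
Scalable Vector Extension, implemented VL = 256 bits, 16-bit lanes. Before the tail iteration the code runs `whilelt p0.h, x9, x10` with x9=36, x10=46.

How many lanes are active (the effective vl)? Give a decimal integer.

vl = 10

256-bit reg / 16-bit elem → 16 lanes
whilelt: lane j active iff 36+j < 46 → j < 10 → 10 active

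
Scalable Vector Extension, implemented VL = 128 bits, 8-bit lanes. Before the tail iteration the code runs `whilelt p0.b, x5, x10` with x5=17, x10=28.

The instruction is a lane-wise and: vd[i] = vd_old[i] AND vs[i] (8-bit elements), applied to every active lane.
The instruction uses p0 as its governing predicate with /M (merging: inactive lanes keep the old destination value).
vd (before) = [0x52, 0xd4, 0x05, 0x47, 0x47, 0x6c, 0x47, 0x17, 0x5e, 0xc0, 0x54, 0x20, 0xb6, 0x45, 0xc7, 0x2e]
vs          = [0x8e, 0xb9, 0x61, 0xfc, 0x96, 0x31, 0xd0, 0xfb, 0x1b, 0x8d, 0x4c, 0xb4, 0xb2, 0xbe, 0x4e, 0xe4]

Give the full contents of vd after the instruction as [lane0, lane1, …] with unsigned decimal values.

vd = [2, 144, 1, 68, 6, 32, 64, 19, 26, 128, 68, 32, 182, 69, 199, 46]

lane count: 128 div 8 = 16
p0[j] = (17+j < 28); true for j=0..10 → 11 lanes set
lane  0: and(0x52,0x8e) ⇒ 0x02
lane  1: and(0xd4,0xb9) ⇒ 0x90
lane  2: and(0x05,0x61) ⇒ 0x01
lane  3: and(0x47,0xfc) ⇒ 0x44
lane  4: and(0x47,0x96) ⇒ 0x06
lane  5: and(0x6c,0x31) ⇒ 0x20
lane  6: and(0x47,0xd0) ⇒ 0x40
lane  7: and(0x17,0xfb) ⇒ 0x13
lane  8: and(0x5e,0x1b) ⇒ 0x1a
lane  9: and(0xc0,0x8d) ⇒ 0x80
lane 10: and(0x54,0x4c) ⇒ 0x44
lane 11: tail/keep ⇒ 0x20
lane 12: tail/keep ⇒ 0xb6
lane 13: tail/keep ⇒ 0x45
lane 14: tail/keep ⇒ 0xc7
lane 15: tail/keep ⇒ 0x2e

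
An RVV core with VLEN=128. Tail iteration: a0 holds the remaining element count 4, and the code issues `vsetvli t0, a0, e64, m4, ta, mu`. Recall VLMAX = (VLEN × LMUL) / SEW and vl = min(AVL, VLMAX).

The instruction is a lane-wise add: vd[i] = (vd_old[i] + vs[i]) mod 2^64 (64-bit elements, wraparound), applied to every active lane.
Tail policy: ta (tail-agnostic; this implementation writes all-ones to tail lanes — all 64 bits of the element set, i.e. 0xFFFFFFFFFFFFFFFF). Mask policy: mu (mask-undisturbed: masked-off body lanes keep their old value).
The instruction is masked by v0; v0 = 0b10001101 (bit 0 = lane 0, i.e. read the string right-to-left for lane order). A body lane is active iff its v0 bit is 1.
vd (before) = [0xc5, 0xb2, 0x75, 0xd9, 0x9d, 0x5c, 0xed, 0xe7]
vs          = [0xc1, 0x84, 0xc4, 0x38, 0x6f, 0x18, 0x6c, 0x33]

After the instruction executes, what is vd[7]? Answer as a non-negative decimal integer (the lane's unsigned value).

VLMAX = (128 × 4) / 64 = 8 lanes
vl ← min(4, 8) = 4
[0] add(0xc5,0xc1) = 0x186
[1] mask-off/keep = 0xb2
[2] add(0x75,0xc4) = 0x139
[3] add(0xd9,0x38) = 0x111
[4] tail/ones = 0xffffffffffffffff
[5] tail/ones = 0xffffffffffffffff
[6] tail/ones = 0xffffffffffffffff
[7] tail/ones = 0xffffffffffffffff

vd[7] = 18446744073709551615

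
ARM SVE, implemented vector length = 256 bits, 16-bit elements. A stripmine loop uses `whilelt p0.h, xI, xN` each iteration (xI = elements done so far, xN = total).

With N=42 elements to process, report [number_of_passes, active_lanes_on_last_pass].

256-bit reg / 16-bit elem → 16 lanes
N=42: ⌈42/16⌉ = 3 iters; last vl = 42 − 2×16 = 10

[iterations, last_vl] = [3, 10]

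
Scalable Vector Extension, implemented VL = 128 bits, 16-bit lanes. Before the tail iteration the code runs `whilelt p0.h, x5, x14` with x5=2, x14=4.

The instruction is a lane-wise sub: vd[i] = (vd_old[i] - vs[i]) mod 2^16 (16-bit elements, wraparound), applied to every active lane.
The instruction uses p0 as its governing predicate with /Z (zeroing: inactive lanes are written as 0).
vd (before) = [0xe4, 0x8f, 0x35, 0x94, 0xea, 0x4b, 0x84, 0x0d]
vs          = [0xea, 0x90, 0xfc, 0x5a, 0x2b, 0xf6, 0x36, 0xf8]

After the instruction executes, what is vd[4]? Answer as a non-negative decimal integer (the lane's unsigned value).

vd[4] = 0

128-bit reg / 16-bit elem → 8 lanes
whilelt: lane j active iff 2+j < 4 → j < 2 → 2 active
vd[0] sub(0xe4,0xea) -> 0xfffa
vd[1] sub(0x8f,0x90) -> 0xffff
vd[2] tail/zero -> 0x00
vd[3] tail/zero -> 0x00
vd[4] tail/zero -> 0x00
vd[5] tail/zero -> 0x00
vd[6] tail/zero -> 0x00
vd[7] tail/zero -> 0x00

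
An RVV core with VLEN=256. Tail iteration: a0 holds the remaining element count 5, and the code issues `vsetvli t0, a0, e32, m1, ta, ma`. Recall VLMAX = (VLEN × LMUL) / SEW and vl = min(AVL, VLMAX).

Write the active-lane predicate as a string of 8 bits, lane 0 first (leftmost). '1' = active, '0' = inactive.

VLMAX = VLEN×LMUL/SEW = 256×1/32 = 8
AVL=5 ≤ VLMAX=8, so vl = 5
bits (lane 0 leftmost): 11111000

predicate = 11111000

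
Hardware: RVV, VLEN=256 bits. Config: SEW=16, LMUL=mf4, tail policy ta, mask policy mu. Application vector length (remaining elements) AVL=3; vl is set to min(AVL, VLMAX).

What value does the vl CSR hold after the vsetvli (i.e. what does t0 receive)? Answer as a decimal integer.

vl = 3

VLMAX = VLEN×LMUL/SEW = 256×1/4/16 = 4
vl ← min(3, 4) = 3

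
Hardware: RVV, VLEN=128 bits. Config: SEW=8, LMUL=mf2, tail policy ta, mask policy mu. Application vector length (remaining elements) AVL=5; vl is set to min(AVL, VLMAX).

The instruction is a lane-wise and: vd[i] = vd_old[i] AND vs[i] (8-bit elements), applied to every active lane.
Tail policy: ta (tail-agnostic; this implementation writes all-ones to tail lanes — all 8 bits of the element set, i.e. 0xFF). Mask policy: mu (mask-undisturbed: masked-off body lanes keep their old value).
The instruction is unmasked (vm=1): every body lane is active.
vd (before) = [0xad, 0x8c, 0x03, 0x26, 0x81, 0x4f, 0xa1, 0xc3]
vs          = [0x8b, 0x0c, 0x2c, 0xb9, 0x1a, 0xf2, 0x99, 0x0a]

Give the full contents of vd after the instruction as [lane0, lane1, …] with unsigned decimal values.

VLMAX = VLEN×LMUL/SEW = 128×1/2/8 = 8
vl ← min(5, 8) = 5
vd[0] and(0xad,0x8b) -> 0x89
vd[1] and(0x8c,0x0c) -> 0x0c
vd[2] and(0x03,0x2c) -> 0x00
vd[3] and(0x26,0xb9) -> 0x20
vd[4] and(0x81,0x1a) -> 0x00
vd[5] tail/ones -> 0xff
vd[6] tail/ones -> 0xff
vd[7] tail/ones -> 0xff

vd = [137, 12, 0, 32, 0, 255, 255, 255]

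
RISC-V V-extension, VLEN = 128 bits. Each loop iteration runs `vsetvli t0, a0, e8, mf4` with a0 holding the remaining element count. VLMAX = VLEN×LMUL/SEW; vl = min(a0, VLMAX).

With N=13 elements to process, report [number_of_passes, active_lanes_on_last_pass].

lanes per group: 128·1/4/8 = 4
N=13: ⌈13/4⌉ = 4 iters; last vl = 13 − 3×4 = 1

[iterations, last_vl] = [4, 1]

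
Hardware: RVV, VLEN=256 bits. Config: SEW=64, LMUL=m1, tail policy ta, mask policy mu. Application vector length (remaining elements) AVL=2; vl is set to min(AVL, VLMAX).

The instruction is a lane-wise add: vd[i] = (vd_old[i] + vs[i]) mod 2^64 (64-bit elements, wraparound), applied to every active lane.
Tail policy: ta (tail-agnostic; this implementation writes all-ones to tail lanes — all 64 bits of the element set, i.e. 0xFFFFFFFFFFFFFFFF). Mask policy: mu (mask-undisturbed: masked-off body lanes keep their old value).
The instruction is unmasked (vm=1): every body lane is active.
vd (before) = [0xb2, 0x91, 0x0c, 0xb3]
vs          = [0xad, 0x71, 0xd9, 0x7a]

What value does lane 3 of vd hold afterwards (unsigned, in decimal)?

VLMAX = VLEN×LMUL/SEW = 256×1/64 = 4
vl = min(AVL, VLMAX) = min(2, 4) = 2
[0] add(0xb2,0xad) = 0x15f
[1] add(0x91,0x71) = 0x102
[2] tail/ones = 0xffffffffffffffff
[3] tail/ones = 0xffffffffffffffff

vd[3] = 18446744073709551615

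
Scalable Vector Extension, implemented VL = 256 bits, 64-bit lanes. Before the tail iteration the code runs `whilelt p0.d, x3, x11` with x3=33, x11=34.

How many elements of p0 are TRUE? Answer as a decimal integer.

lane count: 256 div 64 = 4
whilelt: lane j active iff 33+j < 34 → j < 1 → 1 active

vl = 1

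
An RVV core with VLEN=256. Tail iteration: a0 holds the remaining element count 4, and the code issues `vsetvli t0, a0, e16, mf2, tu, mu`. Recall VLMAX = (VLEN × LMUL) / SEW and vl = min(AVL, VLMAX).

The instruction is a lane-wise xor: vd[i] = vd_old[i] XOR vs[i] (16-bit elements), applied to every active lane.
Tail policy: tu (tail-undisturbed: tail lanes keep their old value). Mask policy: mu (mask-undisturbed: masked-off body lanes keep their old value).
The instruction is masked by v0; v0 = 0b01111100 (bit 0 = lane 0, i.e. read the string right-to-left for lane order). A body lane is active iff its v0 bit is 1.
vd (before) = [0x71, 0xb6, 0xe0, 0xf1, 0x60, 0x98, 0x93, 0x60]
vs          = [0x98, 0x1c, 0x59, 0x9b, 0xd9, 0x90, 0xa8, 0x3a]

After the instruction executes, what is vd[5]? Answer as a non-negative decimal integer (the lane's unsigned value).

vd[5] = 152

VLMAX = VLEN×LMUL/SEW = 256×1/2/16 = 8
AVL=4 ≤ VLMAX=8, so vl = 4
  i=0: mask-off/keep → 113
  i=1: mask-off/keep → 182
  i=2: xor(0xe0,0x59) → 185
  i=3: xor(0xf1,0x9b) → 106
  i=4: tail/keep → 96
  i=5: tail/keep → 152
  i=6: tail/keep → 147
  i=7: tail/keep → 96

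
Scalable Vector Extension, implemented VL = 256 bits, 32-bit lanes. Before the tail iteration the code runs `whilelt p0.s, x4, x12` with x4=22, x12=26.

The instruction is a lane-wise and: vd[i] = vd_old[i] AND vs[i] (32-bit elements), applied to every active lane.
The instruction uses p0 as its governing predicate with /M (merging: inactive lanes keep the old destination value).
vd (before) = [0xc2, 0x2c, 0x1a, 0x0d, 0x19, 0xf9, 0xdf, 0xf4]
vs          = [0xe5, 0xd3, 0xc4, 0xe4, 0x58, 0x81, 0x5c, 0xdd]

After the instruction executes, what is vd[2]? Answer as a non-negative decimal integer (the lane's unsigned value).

vd[2] = 0

register lanes = 256/32 = 8
whilelt: lane j active iff 22+j < 26 → j < 4 → 4 active
  i=0: and(0xc2,0xe5) → 192
  i=1: and(0x2c,0xd3) → 0
  i=2: and(0x1a,0xc4) → 0
  i=3: and(0x0d,0xe4) → 4
  i=4: tail/keep → 25
  i=5: tail/keep → 249
  i=6: tail/keep → 223
  i=7: tail/keep → 244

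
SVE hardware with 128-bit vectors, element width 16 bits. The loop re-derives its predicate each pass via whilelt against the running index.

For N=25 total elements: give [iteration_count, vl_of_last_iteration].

[iterations, last_vl] = [4, 1]

128-bit reg / 16-bit elem → 8 lanes
25 elements at 8/iter → 4 passes, remainder 1 on the last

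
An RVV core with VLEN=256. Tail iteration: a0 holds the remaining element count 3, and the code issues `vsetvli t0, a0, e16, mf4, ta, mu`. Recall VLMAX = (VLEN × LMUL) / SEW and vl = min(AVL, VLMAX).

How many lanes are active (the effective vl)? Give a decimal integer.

vl = 3

VLMAX = VLEN×LMUL/SEW = 256×1/4/16 = 4
vl ← min(3, 4) = 3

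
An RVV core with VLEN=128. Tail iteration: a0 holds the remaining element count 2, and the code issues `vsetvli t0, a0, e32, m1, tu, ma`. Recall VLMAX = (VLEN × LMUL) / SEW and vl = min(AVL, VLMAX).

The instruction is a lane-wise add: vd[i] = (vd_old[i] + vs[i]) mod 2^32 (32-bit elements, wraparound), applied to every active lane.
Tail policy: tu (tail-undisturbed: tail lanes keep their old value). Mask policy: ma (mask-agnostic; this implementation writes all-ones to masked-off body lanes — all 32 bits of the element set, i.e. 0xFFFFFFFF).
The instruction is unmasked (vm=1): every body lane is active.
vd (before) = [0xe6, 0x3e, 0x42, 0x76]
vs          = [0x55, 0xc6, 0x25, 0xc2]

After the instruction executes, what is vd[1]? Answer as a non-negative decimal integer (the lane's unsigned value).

vd[1] = 260

lanes per group: 128·1/32 = 4
vl ← min(2, 4) = 2
[0] add(0xe6,0x55) = 0x13b
[1] add(0x3e,0xc6) = 0x104
[2] tail/keep = 0x42
[3] tail/keep = 0x76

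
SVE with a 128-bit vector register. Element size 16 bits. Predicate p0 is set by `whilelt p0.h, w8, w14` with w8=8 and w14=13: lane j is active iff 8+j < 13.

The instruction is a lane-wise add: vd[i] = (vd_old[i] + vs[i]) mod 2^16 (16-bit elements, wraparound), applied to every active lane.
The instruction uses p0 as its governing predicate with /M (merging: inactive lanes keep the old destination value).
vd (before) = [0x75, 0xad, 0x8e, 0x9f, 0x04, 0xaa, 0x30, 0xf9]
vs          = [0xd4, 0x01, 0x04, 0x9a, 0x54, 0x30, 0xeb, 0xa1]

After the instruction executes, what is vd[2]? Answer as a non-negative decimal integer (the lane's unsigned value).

128-bit reg / 16-bit elem → 8 lanes
whilelt: lane j active iff 8+j < 13 → j < 5 → 5 active
lane  0: add(0x75,0xd4) ⇒ 0x149
lane  1: add(0xad,0x01) ⇒ 0xae
lane  2: add(0x8e,0x04) ⇒ 0x92
lane  3: add(0x9f,0x9a) ⇒ 0x139
lane  4: add(0x04,0x54) ⇒ 0x58
lane  5: tail/keep ⇒ 0xaa
lane  6: tail/keep ⇒ 0x30
lane  7: tail/keep ⇒ 0xf9

vd[2] = 146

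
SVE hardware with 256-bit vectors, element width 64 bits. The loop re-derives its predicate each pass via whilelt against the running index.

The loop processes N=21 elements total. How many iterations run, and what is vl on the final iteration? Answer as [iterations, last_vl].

256-bit reg / 64-bit elem → 4 lanes
21 elements at 4/iter → 6 passes, remainder 1 on the last

[iterations, last_vl] = [6, 1]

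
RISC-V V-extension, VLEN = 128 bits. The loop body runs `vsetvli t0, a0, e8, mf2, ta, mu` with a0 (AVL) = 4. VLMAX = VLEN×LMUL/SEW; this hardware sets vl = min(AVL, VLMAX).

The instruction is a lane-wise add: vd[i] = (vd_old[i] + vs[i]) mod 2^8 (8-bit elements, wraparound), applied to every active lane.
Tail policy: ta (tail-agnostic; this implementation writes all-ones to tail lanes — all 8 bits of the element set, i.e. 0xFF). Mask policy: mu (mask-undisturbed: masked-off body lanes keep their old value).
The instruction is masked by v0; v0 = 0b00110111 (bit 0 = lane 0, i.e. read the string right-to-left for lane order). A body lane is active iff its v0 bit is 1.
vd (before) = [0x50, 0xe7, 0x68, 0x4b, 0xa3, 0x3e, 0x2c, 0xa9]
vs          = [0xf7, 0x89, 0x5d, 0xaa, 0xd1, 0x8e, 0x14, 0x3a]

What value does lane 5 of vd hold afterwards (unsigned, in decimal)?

VLMAX = (128 × 1/2) / 8 = 8 lanes
vl = min(AVL, VLMAX) = min(4, 8) = 4
lane  0: add(0x50,0xf7) ⇒ 0x47
lane  1: add(0xe7,0x89) ⇒ 0x70
lane  2: add(0x68,0x5d) ⇒ 0xc5
lane  3: mask-off/keep ⇒ 0x4b
lane  4: tail/ones ⇒ 0xff
lane  5: tail/ones ⇒ 0xff
lane  6: tail/ones ⇒ 0xff
lane  7: tail/ones ⇒ 0xff

vd[5] = 255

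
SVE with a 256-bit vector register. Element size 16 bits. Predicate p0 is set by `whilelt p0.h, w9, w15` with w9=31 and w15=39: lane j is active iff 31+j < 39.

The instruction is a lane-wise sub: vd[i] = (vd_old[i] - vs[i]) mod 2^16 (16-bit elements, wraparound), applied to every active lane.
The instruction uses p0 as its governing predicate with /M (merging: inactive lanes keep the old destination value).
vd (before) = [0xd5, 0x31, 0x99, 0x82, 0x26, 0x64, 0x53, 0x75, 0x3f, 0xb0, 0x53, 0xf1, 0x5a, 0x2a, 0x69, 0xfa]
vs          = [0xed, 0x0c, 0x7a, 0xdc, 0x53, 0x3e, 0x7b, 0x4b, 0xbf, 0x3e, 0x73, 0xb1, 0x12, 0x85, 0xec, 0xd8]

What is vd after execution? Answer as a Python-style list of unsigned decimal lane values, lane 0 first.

vd = [65512, 37, 31, 65446, 65491, 38, 65496, 42, 63, 176, 83, 241, 90, 42, 105, 250]

lane count: 256 div 16 = 16
active while 31+j < 39, i.e. j ∈ [0,8) capped at 16 ⇒ 8
vd[0] sub(0xd5,0xed) -> 0xffe8
vd[1] sub(0x31,0x0c) -> 0x25
vd[2] sub(0x99,0x7a) -> 0x1f
vd[3] sub(0x82,0xdc) -> 0xffa6
vd[4] sub(0x26,0x53) -> 0xffd3
vd[5] sub(0x64,0x3e) -> 0x26
vd[6] sub(0x53,0x7b) -> 0xffd8
vd[7] sub(0x75,0x4b) -> 0x2a
vd[8] tail/keep -> 0x3f
vd[9] tail/keep -> 0xb0
vd[10] tail/keep -> 0x53
vd[11] tail/keep -> 0xf1
vd[12] tail/keep -> 0x5a
vd[13] tail/keep -> 0x2a
vd[14] tail/keep -> 0x69
vd[15] tail/keep -> 0xfa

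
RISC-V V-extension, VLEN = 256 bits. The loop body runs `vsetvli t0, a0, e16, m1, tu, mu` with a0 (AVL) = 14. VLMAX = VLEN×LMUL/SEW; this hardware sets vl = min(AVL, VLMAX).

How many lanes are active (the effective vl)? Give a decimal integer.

VLMAX = (256 × 1) / 16 = 16 lanes
AVL=14 ≤ VLMAX=16, so vl = 14

vl = 14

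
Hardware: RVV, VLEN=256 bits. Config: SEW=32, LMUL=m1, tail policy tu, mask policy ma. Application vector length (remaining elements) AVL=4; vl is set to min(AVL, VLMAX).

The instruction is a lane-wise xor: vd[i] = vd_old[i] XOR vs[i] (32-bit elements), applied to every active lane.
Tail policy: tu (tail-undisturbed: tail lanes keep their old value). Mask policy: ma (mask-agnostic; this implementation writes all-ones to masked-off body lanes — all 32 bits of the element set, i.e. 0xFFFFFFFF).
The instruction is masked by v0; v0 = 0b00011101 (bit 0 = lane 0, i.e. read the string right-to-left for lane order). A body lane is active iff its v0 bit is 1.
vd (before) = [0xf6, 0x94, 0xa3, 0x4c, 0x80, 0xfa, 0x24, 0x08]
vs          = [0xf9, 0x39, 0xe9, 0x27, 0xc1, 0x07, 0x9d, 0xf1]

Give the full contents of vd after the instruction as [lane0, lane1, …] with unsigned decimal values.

vd = [15, 4294967295, 74, 107, 128, 250, 36, 8]

lanes per group: 256·1/32 = 8
vl ← min(4, 8) = 4
[0] xor(0xf6,0xf9) = 0x0f
[1] mask-off/ones = 0xffffffff
[2] xor(0xa3,0xe9) = 0x4a
[3] xor(0x4c,0x27) = 0x6b
[4] tail/keep = 0x80
[5] tail/keep = 0xfa
[6] tail/keep = 0x24
[7] tail/keep = 0x08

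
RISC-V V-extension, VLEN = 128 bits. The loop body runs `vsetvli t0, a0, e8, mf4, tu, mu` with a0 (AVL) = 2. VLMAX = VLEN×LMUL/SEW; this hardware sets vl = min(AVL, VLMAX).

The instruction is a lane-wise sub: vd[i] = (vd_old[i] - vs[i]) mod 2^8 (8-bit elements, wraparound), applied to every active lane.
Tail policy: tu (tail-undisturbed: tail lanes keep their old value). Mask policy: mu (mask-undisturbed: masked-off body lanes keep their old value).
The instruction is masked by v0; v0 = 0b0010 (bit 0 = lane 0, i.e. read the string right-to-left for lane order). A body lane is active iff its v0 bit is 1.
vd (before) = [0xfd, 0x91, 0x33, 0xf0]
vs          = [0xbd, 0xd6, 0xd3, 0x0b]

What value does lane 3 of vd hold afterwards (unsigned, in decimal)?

VLMAX = VLEN×LMUL/SEW = 128×1/4/8 = 4
vl = min(AVL, VLMAX) = min(2, 4) = 2
lane  0: mask-off/keep ⇒ 0xfd
lane  1: sub(0x91,0xd6) ⇒ 0xbb
lane  2: tail/keep ⇒ 0x33
lane  3: tail/keep ⇒ 0xf0

vd[3] = 240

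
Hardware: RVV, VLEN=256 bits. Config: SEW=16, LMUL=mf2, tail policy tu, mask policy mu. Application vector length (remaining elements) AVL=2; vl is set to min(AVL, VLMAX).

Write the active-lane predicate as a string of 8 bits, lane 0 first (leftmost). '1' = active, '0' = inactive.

lanes per group: 256·1/2/16 = 8
vl = min(AVL, VLMAX) = min(2, 8) = 2
bits (lane 0 leftmost): 11000000

predicate = 11000000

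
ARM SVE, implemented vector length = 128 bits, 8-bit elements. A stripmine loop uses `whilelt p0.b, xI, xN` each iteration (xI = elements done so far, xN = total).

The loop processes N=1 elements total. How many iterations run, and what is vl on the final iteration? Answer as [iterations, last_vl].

[iterations, last_vl] = [1, 1]

register lanes = 128/8 = 16
1 elements at 16/iter → 1 passes, remainder 1 on the last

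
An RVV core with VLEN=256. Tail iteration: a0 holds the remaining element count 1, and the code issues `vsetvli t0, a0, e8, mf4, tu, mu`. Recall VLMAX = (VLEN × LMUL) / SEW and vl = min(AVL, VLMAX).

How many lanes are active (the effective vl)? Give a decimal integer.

lanes per group: 256·1/4/8 = 8
AVL=1 ≤ VLMAX=8, so vl = 1

vl = 1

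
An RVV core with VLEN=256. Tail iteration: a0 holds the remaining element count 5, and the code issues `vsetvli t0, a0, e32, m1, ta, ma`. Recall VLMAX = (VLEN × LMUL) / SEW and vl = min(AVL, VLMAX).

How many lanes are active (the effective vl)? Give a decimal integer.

vl = 5

VLMAX = VLEN×LMUL/SEW = 256×1/32 = 8
vl ← min(5, 8) = 5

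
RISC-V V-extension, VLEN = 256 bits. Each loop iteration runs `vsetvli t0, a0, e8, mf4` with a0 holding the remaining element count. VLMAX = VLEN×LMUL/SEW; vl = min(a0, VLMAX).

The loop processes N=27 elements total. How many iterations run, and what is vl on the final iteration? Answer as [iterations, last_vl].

[iterations, last_vl] = [4, 3]

lanes per group: 256·1/4/8 = 8
27 elements at 8/iter → 4 passes, remainder 3 on the last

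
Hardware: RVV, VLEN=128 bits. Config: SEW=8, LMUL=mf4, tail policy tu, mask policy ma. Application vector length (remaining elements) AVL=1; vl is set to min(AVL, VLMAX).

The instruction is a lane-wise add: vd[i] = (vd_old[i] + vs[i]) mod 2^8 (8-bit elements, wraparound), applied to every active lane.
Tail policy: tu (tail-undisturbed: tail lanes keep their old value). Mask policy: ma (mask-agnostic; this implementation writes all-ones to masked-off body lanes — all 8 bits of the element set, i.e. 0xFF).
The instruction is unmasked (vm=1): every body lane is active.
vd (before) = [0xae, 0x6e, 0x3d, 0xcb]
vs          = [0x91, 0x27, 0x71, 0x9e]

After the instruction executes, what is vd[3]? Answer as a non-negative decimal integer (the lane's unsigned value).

vd[3] = 203

VLMAX = VLEN×LMUL/SEW = 128×1/4/8 = 4
AVL=1 ≤ VLMAX=4, so vl = 1
vd[0] add(0xae,0x91) -> 0x3f
vd[1] tail/keep -> 0x6e
vd[2] tail/keep -> 0x3d
vd[3] tail/keep -> 0xcb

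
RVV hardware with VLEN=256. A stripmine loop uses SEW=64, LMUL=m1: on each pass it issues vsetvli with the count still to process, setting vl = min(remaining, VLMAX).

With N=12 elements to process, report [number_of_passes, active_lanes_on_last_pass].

lanes per group: 256·1/64 = 4
12 elements at 4/iter → 3 passes, remainder 4 on the last

[iterations, last_vl] = [3, 4]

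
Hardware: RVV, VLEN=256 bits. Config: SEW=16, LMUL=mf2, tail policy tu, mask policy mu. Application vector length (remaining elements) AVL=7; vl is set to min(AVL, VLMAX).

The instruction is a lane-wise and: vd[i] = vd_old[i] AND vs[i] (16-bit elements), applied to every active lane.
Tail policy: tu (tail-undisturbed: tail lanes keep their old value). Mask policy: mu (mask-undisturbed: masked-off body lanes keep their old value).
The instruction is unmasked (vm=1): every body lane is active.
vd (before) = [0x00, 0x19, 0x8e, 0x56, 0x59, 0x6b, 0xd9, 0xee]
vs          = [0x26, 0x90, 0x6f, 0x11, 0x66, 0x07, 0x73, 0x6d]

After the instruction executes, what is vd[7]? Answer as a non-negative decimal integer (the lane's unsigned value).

vd[7] = 238

lanes per group: 256·1/2/16 = 8
vl ← min(7, 8) = 7
lane  0: and(0x00,0x26) ⇒ 0x00
lane  1: and(0x19,0x90) ⇒ 0x10
lane  2: and(0x8e,0x6f) ⇒ 0x0e
lane  3: and(0x56,0x11) ⇒ 0x10
lane  4: and(0x59,0x66) ⇒ 0x40
lane  5: and(0x6b,0x07) ⇒ 0x03
lane  6: and(0xd9,0x73) ⇒ 0x51
lane  7: tail/keep ⇒ 0xee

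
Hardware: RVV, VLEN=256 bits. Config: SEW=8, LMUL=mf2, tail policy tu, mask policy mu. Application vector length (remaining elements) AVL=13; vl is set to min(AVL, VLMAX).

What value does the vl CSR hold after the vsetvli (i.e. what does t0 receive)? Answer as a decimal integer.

VLMAX = (256 × 1/2) / 8 = 16 lanes
AVL=13 ≤ VLMAX=16, so vl = 13

vl = 13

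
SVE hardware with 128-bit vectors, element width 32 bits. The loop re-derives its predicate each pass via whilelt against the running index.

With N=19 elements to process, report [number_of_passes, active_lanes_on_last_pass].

[iterations, last_vl] = [5, 3]

lane count: 128 div 32 = 4
N=19: ⌈19/4⌉ = 5 iters; last vl = 19 − 4×4 = 3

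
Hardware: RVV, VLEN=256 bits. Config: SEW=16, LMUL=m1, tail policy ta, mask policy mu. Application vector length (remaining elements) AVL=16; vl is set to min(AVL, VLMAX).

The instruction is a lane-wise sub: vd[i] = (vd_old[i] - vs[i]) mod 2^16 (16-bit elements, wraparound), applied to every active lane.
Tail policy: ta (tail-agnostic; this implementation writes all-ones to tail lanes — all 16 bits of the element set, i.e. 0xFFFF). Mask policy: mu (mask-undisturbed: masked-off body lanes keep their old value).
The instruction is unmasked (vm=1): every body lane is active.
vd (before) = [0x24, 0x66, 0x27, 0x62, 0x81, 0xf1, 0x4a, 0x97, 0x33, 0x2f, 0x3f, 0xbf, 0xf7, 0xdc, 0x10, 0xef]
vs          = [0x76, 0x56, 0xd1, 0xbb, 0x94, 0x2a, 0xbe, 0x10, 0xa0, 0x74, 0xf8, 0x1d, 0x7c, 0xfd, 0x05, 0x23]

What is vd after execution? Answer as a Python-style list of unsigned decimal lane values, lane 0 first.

vd = [65454, 16, 65366, 65447, 65517, 199, 65420, 135, 65427, 65467, 65351, 162, 123, 65503, 11, 204]

VLMAX = VLEN×LMUL/SEW = 256×1/16 = 16
vl ← min(16, 16) = 16
[0] sub(0x24,0x76) = 0xffae
[1] sub(0x66,0x56) = 0x10
[2] sub(0x27,0xd1) = 0xff56
[3] sub(0x62,0xbb) = 0xffa7
[4] sub(0x81,0x94) = 0xffed
[5] sub(0xf1,0x2a) = 0xc7
[6] sub(0x4a,0xbe) = 0xff8c
[7] sub(0x97,0x10) = 0x87
[8] sub(0x33,0xa0) = 0xff93
[9] sub(0x2f,0x74) = 0xffbb
[10] sub(0x3f,0xf8) = 0xff47
[11] sub(0xbf,0x1d) = 0xa2
[12] sub(0xf7,0x7c) = 0x7b
[13] sub(0xdc,0xfd) = 0xffdf
[14] sub(0x10,0x05) = 0x0b
[15] sub(0xef,0x23) = 0xcc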